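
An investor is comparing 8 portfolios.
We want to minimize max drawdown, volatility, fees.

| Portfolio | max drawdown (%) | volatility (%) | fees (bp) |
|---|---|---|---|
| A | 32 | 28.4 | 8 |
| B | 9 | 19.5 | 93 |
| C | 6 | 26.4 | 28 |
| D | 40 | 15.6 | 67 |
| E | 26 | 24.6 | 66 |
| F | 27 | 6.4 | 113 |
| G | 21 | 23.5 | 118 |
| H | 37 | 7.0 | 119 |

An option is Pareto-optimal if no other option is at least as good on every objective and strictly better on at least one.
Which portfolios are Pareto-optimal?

A, B, C, D, E, F

A: not dominated (best fees).
B: not dominated.
C: not dominated (best max drawdown).
D: not dominated.
E: not dominated.
F: not dominated (best volatility).
G: dominated by B (max drawdown 9≤21, volatility 19.5≤23.5, fees 93≤118).
H: dominated by F (max drawdown 27≤37, volatility 6.4≤7.0, fees 113≤119).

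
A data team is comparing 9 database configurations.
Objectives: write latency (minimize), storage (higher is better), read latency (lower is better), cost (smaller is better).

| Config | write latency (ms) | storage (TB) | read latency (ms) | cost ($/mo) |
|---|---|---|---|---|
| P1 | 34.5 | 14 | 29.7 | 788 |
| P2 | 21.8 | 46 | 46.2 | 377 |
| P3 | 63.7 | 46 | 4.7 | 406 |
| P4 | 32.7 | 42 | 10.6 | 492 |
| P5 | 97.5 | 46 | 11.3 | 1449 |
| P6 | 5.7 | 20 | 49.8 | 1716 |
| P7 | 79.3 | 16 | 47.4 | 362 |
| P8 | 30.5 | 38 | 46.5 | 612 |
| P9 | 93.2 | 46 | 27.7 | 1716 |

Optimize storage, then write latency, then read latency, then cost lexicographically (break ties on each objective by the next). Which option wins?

P2

First maximize storage: best is 46, kept {P2, P3, P5, P9}.
Then minimize write latency: best is 21.8, kept {P2}.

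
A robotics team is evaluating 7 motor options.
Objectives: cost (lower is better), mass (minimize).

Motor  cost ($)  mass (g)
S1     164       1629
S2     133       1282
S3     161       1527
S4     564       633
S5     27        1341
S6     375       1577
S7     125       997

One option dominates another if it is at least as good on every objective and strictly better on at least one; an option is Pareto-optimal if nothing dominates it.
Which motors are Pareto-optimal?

S1: dominated by S2 (cost 133≤164, mass 1282≤1629).
S2: dominated by S7 (cost 125≤133, mass 997≤1282).
S3: dominated by S2 (cost 133≤161, mass 1282≤1527).
S4: not dominated (best mass).
S5: not dominated (best cost).
S6: dominated by S2 (cost 133≤375, mass 1282≤1577).
S7: not dominated.

S4, S5, S7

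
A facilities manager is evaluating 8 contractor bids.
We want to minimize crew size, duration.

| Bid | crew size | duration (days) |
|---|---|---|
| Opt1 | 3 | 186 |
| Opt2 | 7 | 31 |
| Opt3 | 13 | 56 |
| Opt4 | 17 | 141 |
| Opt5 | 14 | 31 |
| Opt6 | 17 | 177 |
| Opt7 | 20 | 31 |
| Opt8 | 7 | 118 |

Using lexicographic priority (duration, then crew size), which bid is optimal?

First minimize duration: best is 31, kept {Opt2, Opt5, Opt7}.
Then minimize crew size: best is 7, kept {Opt2}.

Opt2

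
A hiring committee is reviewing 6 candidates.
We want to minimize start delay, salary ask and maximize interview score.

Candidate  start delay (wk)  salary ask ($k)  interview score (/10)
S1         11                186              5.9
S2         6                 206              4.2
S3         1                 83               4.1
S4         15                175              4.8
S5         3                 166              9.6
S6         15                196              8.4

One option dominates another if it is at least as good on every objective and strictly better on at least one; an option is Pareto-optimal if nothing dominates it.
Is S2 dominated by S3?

S3 vs S2: S3 is worse on interview score (4.1 vs 4.2), so it does not dominate S2.

No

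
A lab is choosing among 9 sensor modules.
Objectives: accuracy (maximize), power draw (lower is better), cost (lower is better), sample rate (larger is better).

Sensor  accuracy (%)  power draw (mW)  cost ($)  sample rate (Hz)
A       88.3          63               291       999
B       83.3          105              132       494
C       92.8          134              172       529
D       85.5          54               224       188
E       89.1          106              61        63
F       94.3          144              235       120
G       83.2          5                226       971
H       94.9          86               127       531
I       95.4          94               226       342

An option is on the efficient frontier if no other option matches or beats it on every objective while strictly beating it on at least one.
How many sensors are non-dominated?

6

A: not dominated (best sample rate).
B: dominated by H (accuracy 94.9≥83.3, power draw 86≤105, cost 127≤132, sample rate 531≥494).
C: dominated by H (accuracy 94.9≥92.8, power draw 86≤134, cost 127≤172, sample rate 531≥529).
D: not dominated.
E: not dominated (best cost).
F: dominated by H (accuracy 94.9≥94.3, power draw 86≤144, cost 127≤235, sample rate 531≥120).
G: not dominated (best power draw).
H: not dominated.
I: not dominated (best accuracy).
Pareto-optimal: A, D, E, G, H, I → 6.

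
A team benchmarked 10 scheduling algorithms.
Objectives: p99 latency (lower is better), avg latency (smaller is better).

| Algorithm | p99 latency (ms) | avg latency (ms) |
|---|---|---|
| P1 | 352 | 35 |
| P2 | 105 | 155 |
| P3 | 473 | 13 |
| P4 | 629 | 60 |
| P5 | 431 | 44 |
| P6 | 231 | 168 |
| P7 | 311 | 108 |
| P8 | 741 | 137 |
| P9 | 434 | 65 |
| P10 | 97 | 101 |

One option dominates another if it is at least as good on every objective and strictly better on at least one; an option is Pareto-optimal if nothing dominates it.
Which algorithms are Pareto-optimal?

P1: not dominated.
P2: dominated by P10 (p99 latency 97≤105, avg latency 101≤155).
P3: not dominated (best avg latency).
P4: dominated by P1 (p99 latency 352≤629, avg latency 35≤60).
P5: dominated by P1 (p99 latency 352≤431, avg latency 35≤44).
P6: dominated by P2 (p99 latency 105≤231, avg latency 155≤168).
P7: dominated by P10 (p99 latency 97≤311, avg latency 101≤108).
P8: dominated by P1 (p99 latency 352≤741, avg latency 35≤137).
P9: dominated by P1 (p99 latency 352≤434, avg latency 35≤65).
P10: not dominated (best p99 latency).

P1, P3, P10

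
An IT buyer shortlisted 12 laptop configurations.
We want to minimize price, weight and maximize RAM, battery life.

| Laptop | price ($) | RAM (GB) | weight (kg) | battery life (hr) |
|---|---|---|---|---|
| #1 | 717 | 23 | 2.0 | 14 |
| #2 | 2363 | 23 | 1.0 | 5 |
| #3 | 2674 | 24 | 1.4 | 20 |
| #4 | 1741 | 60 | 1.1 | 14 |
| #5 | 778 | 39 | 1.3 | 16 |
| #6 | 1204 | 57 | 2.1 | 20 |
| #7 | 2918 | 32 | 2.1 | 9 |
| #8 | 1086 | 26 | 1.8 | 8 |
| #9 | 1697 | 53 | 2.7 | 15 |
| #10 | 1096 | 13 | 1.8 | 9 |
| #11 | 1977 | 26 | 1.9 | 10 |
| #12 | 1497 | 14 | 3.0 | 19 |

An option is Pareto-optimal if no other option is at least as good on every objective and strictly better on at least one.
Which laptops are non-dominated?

#1, #2, #3, #4, #5, #6

#1: not dominated (best price).
#2: not dominated (best weight).
#3: not dominated.
#4: not dominated (best RAM).
#5: not dominated.
#6: not dominated.
#7: dominated by #4 (price 1741≤2918, RAM 60≥32, weight 1.1≤2.1, battery life 14≥9).
#8: dominated by #5 (price 778≤1086, RAM 39≥26, weight 1.3≤1.8, battery life 16≥8).
#9: dominated by #6 (price 1204≤1697, RAM 57≥53, weight 2.1≤2.7, battery life 20≥15).
#10: dominated by #5 (price 778≤1096, RAM 39≥13, weight 1.3≤1.8, battery life 16≥9).
#11: dominated by #4 (price 1741≤1977, RAM 60≥26, weight 1.1≤1.9, battery life 14≥10).
#12: dominated by #6 (price 1204≤1497, RAM 57≥14, weight 2.1≤3.0, battery life 20≥19).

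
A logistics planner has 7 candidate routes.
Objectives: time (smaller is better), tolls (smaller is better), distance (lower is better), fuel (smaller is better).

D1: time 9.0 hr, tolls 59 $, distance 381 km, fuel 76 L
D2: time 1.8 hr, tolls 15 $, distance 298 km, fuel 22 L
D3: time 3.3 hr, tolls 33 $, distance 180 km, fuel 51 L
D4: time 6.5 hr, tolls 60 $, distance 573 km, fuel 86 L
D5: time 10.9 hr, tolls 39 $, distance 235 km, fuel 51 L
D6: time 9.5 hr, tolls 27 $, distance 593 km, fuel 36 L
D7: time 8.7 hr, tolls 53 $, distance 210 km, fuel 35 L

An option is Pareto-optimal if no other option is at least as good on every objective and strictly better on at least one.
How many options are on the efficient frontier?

3

D1: dominated by D2 (time 1.8≤9.0, tolls 15≤59, distance 298≤381, fuel 22≤76).
D2: not dominated (best time).
D3: not dominated (best distance).
D4: dominated by D2 (time 1.8≤6.5, tolls 15≤60, distance 298≤573, fuel 22≤86).
D5: dominated by D3 (time 3.3≤10.9, tolls 33≤39, distance 180≤235, fuel 51≤51).
D6: dominated by D2 (time 1.8≤9.5, tolls 15≤27, distance 298≤593, fuel 22≤36).
D7: not dominated.
Pareto-optimal: D2, D3, D7 → 3.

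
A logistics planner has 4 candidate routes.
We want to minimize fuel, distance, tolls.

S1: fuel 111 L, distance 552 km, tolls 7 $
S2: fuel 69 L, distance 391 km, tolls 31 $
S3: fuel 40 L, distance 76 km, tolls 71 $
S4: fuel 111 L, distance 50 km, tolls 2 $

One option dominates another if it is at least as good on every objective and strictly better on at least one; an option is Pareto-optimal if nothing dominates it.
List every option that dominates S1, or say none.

S4: fuel 111≤111, distance 50≤552, tolls 2≤7 — dominates S1.
Others (S2, S3) are each worse than S1 on at least one objective.

S4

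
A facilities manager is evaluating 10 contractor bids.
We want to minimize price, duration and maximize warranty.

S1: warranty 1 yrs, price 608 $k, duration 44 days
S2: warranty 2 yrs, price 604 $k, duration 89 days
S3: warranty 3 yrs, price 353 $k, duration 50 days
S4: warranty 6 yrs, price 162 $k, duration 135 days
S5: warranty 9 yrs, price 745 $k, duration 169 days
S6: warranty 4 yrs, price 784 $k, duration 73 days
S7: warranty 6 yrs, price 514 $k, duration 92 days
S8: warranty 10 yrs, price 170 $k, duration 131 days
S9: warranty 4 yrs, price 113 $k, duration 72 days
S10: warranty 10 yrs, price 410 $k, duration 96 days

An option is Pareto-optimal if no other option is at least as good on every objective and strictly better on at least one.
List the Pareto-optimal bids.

S1, S3, S4, S7, S8, S9, S10

S1: not dominated (best duration).
S2: dominated by S3 (warranty 3≥2, price 353≤604, duration 50≤89).
S3: not dominated.
S4: not dominated.
S5: dominated by S8 (warranty 10≥9, price 170≤745, duration 131≤169).
S6: dominated by S9 (warranty 4≥4, price 113≤784, duration 72≤73).
S7: not dominated.
S8: not dominated.
S9: not dominated (best price).
S10: not dominated.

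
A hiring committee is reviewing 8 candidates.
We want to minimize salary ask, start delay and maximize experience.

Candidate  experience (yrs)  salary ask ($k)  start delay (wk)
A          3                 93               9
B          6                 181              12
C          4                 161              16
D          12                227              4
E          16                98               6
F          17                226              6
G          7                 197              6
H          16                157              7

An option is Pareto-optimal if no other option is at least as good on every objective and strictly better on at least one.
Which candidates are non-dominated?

A: not dominated (best salary ask).
B: dominated by E (experience 16≥6, salary ask 98≤181, start delay 6≤12).
C: dominated by E (experience 16≥4, salary ask 98≤161, start delay 6≤16).
D: not dominated (best start delay).
E: not dominated.
F: not dominated (best experience).
G: dominated by E (experience 16≥7, salary ask 98≤197, start delay 6≤6).
H: dominated by E (experience 16≥16, salary ask 98≤157, start delay 6≤7).

A, D, E, F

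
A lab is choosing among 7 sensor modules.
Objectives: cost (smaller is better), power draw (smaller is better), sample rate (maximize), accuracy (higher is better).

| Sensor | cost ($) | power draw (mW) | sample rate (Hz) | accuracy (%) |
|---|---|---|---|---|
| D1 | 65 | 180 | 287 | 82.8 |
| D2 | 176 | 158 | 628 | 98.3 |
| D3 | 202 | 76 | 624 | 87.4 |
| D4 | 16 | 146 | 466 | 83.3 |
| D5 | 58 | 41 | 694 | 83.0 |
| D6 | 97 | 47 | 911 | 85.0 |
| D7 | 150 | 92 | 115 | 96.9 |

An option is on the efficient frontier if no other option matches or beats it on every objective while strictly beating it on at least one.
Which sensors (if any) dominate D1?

D4, D5

D4: cost 16≤65, power draw 146≤180, sample rate 466≥287, accuracy 83.3≥82.8 — dominates D1.
D5: cost 58≤65, power draw 41≤180, sample rate 694≥287, accuracy 83.0≥82.8 — dominates D1.
Others (D2, D3, D6, D7) are each worse than D1 on at least one objective.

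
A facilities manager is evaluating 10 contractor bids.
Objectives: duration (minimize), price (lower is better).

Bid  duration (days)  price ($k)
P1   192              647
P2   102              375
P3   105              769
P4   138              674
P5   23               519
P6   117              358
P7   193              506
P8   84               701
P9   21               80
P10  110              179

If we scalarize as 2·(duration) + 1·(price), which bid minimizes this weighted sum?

P1: 2·192 + 1·647 = 1031
P2: 2·102 + 1·375 = 579
P3: 2·105 + 1·769 = 979
P4: 2·138 + 1·674 = 950
P5: 2·23 + 1·519 = 565
P6: 2·117 + 1·358 = 592
P7: 2·193 + 1·506 = 892
P8: 2·84 + 1·701 = 869
P9: 2·21 + 1·80 = 122
P10: 2·110 + 1·179 = 399
Lowest: P9 at 122.

P9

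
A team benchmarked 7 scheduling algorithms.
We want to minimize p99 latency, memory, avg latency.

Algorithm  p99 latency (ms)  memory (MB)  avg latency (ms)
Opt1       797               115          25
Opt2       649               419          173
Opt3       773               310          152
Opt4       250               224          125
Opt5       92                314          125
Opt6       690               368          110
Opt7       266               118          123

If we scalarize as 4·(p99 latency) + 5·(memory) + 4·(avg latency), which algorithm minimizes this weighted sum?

Opt1: 4·797 + 5·115 + 4·25 = 3863
Opt2: 4·649 + 5·419 + 4·173 = 5383
Opt3: 4·773 + 5·310 + 4·152 = 5250
Opt4: 4·250 + 5·224 + 4·125 = 2620
Opt5: 4·92 + 5·314 + 4·125 = 2438
Opt6: 4·690 + 5·368 + 4·110 = 5040
Opt7: 4·266 + 5·118 + 4·123 = 2146
Lowest: Opt7 at 2146.

Opt7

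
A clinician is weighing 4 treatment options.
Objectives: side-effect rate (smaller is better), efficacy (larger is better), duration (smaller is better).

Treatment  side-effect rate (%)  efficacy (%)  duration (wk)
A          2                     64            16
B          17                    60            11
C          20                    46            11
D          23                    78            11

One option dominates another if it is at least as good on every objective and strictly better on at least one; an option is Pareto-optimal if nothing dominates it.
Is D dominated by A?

No

A vs D: A is worse on efficacy (64 vs 78), so it does not dominate D.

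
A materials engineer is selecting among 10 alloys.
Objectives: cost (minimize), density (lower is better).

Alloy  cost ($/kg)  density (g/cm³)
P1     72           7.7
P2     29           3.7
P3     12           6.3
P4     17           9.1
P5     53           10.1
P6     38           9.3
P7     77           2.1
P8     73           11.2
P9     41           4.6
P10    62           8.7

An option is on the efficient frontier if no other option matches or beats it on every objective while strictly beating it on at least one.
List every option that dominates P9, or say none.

P2

P2: cost 29≤41, density 3.7≤4.6 — dominates P9.
Others (P1, P3, P4, P5, P6, P7, P8, P10) are each worse than P9 on at least one objective.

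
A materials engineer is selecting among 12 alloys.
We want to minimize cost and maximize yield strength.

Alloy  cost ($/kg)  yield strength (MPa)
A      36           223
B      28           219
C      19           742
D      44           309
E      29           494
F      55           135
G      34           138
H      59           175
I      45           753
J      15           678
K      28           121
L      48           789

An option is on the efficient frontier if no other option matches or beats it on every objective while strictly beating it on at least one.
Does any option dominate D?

C vs D: cost 19≤44, yield strength 742≥309 — C is at least as good on every objective and strictly better on at least one, so C dominates D.

Yes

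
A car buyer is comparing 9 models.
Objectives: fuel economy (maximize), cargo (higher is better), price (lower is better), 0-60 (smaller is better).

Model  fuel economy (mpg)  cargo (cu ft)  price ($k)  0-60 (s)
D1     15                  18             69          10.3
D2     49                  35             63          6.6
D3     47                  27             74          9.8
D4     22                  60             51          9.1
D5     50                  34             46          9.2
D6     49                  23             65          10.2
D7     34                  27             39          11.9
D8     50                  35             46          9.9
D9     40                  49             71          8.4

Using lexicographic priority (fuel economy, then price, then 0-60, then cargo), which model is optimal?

First maximize fuel economy: best is 50, kept {D5, D8}.
Then minimize price: best is 46, kept {D5, D8}.
Then minimize 0-60: best is 9.2, kept {D5}.

D5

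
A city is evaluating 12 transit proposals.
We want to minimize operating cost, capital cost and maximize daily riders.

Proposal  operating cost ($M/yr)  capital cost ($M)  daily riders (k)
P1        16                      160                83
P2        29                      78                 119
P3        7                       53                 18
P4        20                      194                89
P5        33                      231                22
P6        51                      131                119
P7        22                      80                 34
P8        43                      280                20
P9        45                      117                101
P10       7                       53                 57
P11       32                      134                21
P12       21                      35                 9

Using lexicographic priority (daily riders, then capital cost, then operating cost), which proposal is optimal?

P2

First maximize daily riders: best is 119, kept {P2, P6}.
Then minimize capital cost: best is 78, kept {P2}.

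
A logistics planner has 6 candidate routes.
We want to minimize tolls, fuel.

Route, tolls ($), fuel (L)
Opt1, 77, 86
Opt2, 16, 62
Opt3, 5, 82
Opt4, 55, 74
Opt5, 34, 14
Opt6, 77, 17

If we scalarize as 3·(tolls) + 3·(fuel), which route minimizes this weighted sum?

Opt1: 3·77 + 3·86 = 489
Opt2: 3·16 + 3·62 = 234
Opt3: 3·5 + 3·82 = 261
Opt4: 3·55 + 3·74 = 387
Opt5: 3·34 + 3·14 = 144
Opt6: 3·77 + 3·17 = 282
Lowest: Opt5 at 144.

Opt5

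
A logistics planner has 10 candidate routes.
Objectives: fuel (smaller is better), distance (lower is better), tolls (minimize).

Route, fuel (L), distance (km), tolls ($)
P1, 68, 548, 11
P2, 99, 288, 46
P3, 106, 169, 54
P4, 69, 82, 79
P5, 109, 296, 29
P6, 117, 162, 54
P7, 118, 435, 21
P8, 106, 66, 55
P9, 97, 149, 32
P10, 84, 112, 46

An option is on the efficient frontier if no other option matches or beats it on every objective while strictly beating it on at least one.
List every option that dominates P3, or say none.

P9, P10

P9: fuel 97≤106, distance 149≤169, tolls 32≤54 — dominates P3.
P10: fuel 84≤106, distance 112≤169, tolls 46≤54 — dominates P3.
Others (P1, P2, P4, P5, P6, P7, P8) are each worse than P3 on at least one objective.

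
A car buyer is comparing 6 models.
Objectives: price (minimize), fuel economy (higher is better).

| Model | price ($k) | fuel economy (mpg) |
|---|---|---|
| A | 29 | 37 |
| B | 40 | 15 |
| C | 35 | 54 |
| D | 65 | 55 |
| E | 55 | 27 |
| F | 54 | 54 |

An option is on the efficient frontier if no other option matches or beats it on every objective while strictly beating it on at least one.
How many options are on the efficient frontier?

A: not dominated (best price).
B: dominated by A (price 29≤40, fuel economy 37≥15).
C: not dominated.
D: not dominated (best fuel economy).
E: dominated by A (price 29≤55, fuel economy 37≥27).
F: dominated by C (price 35≤54, fuel economy 54≥54).
Pareto-optimal: A, C, D → 3.

3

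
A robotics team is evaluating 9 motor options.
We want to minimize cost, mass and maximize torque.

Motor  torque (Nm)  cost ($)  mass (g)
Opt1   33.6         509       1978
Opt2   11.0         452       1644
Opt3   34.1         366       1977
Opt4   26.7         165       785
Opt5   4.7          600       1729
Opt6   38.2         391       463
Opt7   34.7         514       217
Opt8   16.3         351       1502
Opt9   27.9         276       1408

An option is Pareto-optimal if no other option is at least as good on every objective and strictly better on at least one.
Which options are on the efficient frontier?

Opt3, Opt4, Opt6, Opt7, Opt9

Opt1: dominated by Opt3 (torque 34.1≥33.6, cost 366≤509, mass 1977≤1978).
Opt2: dominated by Opt4 (torque 26.7≥11.0, cost 165≤452, mass 785≤1644).
Opt3: not dominated.
Opt4: not dominated (best cost).
Opt5: dominated by Opt2 (torque 11.0≥4.7, cost 452≤600, mass 1644≤1729).
Opt6: not dominated (best torque).
Opt7: not dominated (best mass).
Opt8: dominated by Opt4 (torque 26.7≥16.3, cost 165≤351, mass 785≤1502).
Opt9: not dominated.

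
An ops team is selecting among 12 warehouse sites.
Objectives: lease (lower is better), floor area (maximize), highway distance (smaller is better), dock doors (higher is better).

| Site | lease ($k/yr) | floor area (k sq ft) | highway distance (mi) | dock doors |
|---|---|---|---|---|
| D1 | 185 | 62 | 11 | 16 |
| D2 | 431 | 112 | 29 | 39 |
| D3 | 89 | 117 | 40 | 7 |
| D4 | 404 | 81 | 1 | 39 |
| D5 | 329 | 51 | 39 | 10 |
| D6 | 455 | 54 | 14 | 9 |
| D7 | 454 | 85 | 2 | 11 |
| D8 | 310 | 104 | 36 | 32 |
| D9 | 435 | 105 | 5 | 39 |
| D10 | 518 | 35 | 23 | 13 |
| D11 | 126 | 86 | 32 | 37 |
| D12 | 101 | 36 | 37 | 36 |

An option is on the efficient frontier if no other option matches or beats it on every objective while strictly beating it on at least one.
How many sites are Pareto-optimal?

D1: not dominated.
D2: not dominated.
D3: not dominated (best lease).
D4: not dominated (best highway distance).
D5: dominated by D1 (lease 185≤329, floor area 62≥51, highway distance 11≤39, dock doors 16≥10).
D6: dominated by D1 (lease 185≤455, floor area 62≥54, highway distance 11≤14, dock doors 16≥9).
D7: not dominated.
D8: not dominated.
D9: not dominated.
D10: dominated by D1 (lease 185≤518, floor area 62≥35, highway distance 11≤23, dock doors 16≥13).
D11: not dominated.
D12: not dominated.
Pareto-optimal: D1, D2, D3, D4, D7, D8, D9, D11, D12 → 9.

9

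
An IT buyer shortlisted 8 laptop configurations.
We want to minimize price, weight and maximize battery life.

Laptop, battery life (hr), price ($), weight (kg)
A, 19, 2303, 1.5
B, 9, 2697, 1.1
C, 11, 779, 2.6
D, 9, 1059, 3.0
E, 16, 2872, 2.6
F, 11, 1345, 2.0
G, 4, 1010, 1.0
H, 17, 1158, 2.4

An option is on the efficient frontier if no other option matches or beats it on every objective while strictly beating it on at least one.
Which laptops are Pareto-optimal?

A, B, C, F, G, H

A: not dominated (best battery life).
B: not dominated.
C: not dominated (best price).
D: dominated by C (battery life 11≥9, price 779≤1059, weight 2.6≤3.0).
E: dominated by A (battery life 19≥16, price 2303≤2872, weight 1.5≤2.6).
F: not dominated.
G: not dominated (best weight).
H: not dominated.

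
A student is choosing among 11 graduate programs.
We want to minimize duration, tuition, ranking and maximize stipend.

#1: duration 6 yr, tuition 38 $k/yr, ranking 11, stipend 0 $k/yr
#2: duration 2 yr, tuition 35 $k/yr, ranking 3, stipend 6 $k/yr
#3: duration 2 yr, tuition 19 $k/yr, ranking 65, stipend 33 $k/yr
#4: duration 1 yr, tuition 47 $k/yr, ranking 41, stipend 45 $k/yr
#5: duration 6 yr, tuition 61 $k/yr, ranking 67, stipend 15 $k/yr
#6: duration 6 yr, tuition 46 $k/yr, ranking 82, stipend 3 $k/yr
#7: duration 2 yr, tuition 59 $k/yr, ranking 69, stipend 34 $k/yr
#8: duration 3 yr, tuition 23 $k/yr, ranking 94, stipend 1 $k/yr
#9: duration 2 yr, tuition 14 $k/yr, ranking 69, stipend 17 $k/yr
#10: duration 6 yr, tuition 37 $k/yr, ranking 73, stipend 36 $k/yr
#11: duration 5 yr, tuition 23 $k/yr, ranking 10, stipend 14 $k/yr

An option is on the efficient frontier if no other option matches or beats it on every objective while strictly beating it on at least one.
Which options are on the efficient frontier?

#1: dominated by #2 (duration 2≤6, tuition 35≤38, ranking 3≤11, stipend 6≥0).
#2: not dominated (best ranking).
#3: not dominated.
#4: not dominated (best duration).
#5: dominated by #3 (duration 2≤6, tuition 19≤61, ranking 65≤67, stipend 33≥15).
#6: dominated by #2 (duration 2≤6, tuition 35≤46, ranking 3≤82, stipend 6≥3).
#7: dominated by #4 (duration 1≤2, tuition 47≤59, ranking 41≤69, stipend 45≥34).
#8: dominated by #3 (duration 2≤3, tuition 19≤23, ranking 65≤94, stipend 33≥1).
#9: not dominated (best tuition).
#10: not dominated.
#11: not dominated.

#2, #3, #4, #9, #10, #11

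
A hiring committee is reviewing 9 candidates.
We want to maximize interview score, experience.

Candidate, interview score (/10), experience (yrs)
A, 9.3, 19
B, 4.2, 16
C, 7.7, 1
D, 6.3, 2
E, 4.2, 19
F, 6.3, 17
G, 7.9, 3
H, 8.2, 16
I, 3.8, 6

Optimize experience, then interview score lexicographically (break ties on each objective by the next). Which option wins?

A

First maximize experience: best is 19, kept {A, E}.
Then maximize interview score: best is 9.3, kept {A}.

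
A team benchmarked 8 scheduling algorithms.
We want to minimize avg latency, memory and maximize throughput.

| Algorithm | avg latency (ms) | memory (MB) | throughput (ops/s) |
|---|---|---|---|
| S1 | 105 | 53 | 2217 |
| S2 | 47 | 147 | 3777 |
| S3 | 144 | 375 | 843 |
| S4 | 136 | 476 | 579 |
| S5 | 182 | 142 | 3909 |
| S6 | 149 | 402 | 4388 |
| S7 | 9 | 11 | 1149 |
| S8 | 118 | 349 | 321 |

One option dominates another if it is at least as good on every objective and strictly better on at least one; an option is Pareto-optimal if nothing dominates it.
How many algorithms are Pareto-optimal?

5

S1: not dominated.
S2: not dominated.
S3: dominated by S1 (avg latency 105≤144, memory 53≤375, throughput 2217≥843).
S4: dominated by S1 (avg latency 105≤136, memory 53≤476, throughput 2217≥579).
S5: not dominated.
S6: not dominated (best throughput).
S7: not dominated (best avg latency).
S8: dominated by S1 (avg latency 105≤118, memory 53≤349, throughput 2217≥321).
Pareto-optimal: S1, S2, S5, S6, S7 → 5.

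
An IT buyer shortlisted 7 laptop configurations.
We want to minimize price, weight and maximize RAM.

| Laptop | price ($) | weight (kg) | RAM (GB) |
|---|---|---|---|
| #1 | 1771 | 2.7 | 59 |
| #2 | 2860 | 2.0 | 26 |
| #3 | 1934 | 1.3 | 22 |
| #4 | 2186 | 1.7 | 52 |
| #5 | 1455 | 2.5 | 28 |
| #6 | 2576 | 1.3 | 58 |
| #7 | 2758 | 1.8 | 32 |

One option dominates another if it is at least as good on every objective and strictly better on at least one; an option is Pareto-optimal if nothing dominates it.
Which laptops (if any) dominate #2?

#4, #6, #7

#4: price 2186≤2860, weight 1.7≤2.0, RAM 52≥26 — dominates #2.
#6: price 2576≤2860, weight 1.3≤2.0, RAM 58≥26 — dominates #2.
#7: price 2758≤2860, weight 1.8≤2.0, RAM 32≥26 — dominates #2.
Others (#1, #3, #5) are each worse than #2 on at least one objective.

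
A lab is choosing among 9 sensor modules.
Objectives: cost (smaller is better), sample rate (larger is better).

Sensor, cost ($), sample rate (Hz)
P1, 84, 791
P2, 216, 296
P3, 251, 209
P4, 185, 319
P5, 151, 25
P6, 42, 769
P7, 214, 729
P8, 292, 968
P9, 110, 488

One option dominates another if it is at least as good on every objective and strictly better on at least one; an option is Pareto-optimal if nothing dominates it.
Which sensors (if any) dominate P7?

P1, P6

P1: cost 84≤214, sample rate 791≥729 — dominates P7.
P6: cost 42≤214, sample rate 769≥729 — dominates P7.
Others (P2, P3, P4, P5, P8, P9) are each worse than P7 on at least one objective.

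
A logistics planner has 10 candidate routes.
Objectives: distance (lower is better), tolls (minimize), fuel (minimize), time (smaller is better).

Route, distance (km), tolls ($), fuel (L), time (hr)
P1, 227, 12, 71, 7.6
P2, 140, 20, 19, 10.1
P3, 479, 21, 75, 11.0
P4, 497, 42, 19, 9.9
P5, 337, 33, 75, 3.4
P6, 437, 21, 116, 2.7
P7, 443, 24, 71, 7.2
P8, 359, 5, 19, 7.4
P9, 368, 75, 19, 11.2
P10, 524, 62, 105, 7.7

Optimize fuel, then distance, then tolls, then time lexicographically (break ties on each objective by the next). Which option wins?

First minimize fuel: best is 19, kept {P2, P4, P8, P9}.
Then minimize distance: best is 140, kept {P2}.

P2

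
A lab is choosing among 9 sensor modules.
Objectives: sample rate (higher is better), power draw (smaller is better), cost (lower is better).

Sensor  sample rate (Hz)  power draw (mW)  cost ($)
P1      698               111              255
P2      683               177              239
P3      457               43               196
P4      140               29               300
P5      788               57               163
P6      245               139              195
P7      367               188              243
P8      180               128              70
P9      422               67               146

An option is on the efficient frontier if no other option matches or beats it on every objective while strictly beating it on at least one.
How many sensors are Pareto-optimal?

P1: dominated by P5 (sample rate 788≥698, power draw 57≤111, cost 163≤255).
P2: dominated by P5 (sample rate 788≥683, power draw 57≤177, cost 163≤239).
P3: not dominated.
P4: not dominated (best power draw).
P5: not dominated (best sample rate).
P6: dominated by P5 (sample rate 788≥245, power draw 57≤139, cost 163≤195).
P7: dominated by P2 (sample rate 683≥367, power draw 177≤188, cost 239≤243).
P8: not dominated (best cost).
P9: not dominated.
Pareto-optimal: P3, P4, P5, P8, P9 → 5.

5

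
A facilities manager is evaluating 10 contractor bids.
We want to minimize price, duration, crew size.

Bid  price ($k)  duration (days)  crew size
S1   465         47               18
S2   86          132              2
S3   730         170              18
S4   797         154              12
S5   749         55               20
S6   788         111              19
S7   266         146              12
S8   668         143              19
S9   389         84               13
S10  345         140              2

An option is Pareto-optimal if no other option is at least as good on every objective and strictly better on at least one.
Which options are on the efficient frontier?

S1, S2, S9

S1: not dominated (best duration).
S2: not dominated (best price).
S3: dominated by S1 (price 465≤730, duration 47≤170, crew size 18≤18).
S4: dominated by S2 (price 86≤797, duration 132≤154, crew size 2≤12).
S5: dominated by S1 (price 465≤749, duration 47≤55, crew size 18≤20).
S6: dominated by S1 (price 465≤788, duration 47≤111, crew size 18≤19).
S7: dominated by S2 (price 86≤266, duration 132≤146, crew size 2≤12).
S8: dominated by S1 (price 465≤668, duration 47≤143, crew size 18≤19).
S9: not dominated.
S10: dominated by S2 (price 86≤345, duration 132≤140, crew size 2≤2).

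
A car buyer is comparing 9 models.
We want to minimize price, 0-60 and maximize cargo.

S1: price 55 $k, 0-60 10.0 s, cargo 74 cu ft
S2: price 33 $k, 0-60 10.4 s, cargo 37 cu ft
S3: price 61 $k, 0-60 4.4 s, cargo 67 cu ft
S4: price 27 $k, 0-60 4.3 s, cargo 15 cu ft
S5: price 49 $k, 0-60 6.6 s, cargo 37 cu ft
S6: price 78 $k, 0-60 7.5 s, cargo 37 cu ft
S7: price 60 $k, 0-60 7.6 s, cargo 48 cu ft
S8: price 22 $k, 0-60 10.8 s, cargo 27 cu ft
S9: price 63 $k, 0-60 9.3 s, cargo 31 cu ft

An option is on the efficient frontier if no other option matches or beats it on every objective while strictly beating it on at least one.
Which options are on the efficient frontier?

S1, S2, S3, S4, S5, S7, S8

S1: not dominated (best cargo).
S2: not dominated.
S3: not dominated.
S4: not dominated (best 0-60).
S5: not dominated.
S6: dominated by S3 (price 61≤78, 0-60 4.4≤7.5, cargo 67≥37).
S7: not dominated.
S8: not dominated (best price).
S9: dominated by S3 (price 61≤63, 0-60 4.4≤9.3, cargo 67≥31).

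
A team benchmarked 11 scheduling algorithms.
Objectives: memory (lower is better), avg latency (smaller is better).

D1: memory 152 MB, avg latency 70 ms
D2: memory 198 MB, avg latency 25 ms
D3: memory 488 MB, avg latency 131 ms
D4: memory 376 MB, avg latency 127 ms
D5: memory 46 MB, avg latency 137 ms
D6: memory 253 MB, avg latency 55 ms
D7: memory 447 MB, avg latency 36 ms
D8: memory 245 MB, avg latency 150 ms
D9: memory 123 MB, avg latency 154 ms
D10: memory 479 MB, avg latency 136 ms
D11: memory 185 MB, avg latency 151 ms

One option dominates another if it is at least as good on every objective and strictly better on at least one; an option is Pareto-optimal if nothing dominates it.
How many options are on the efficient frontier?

3

D1: not dominated.
D2: not dominated (best avg latency).
D3: dominated by D1 (memory 152≤488, avg latency 70≤131).
D4: dominated by D1 (memory 152≤376, avg latency 70≤127).
D5: not dominated (best memory).
D6: dominated by D2 (memory 198≤253, avg latency 25≤55).
D7: dominated by D2 (memory 198≤447, avg latency 25≤36).
D8: dominated by D1 (memory 152≤245, avg latency 70≤150).
D9: dominated by D5 (memory 46≤123, avg latency 137≤154).
D10: dominated by D1 (memory 152≤479, avg latency 70≤136).
D11: dominated by D1 (memory 152≤185, avg latency 70≤151).
Pareto-optimal: D1, D2, D5 → 3.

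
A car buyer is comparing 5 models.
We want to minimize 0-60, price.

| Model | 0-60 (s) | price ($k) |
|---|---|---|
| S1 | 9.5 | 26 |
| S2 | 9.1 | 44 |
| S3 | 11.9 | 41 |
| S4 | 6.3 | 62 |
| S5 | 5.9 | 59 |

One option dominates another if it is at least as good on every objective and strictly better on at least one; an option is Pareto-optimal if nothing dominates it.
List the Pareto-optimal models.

S1, S2, S5

S1: not dominated (best price).
S2: not dominated.
S3: dominated by S1 (0-60 9.5≤11.9, price 26≤41).
S4: dominated by S5 (0-60 5.9≤6.3, price 59≤62).
S5: not dominated (best 0-60).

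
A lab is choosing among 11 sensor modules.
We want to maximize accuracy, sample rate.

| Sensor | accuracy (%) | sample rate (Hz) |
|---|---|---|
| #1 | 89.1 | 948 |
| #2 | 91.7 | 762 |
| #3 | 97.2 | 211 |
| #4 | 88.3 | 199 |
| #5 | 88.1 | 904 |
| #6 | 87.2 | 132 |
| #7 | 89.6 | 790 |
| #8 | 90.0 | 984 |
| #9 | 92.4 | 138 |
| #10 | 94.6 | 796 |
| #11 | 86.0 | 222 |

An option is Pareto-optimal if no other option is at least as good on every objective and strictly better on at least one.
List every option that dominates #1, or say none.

#8

#8: accuracy 90.0≥89.1, sample rate 984≥948 — dominates #1.
Others (#2, #3, #4, #5, #6, #7, #9, #10, #11) are each worse than #1 on at least one objective.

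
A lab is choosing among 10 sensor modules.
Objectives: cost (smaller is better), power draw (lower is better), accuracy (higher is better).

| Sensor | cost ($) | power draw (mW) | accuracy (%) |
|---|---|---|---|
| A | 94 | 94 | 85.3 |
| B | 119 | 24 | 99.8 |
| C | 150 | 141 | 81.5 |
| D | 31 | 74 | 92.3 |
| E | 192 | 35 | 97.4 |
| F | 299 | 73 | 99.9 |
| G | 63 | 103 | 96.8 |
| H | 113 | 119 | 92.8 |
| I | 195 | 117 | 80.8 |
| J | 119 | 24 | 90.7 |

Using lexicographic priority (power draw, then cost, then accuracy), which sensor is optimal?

First minimize power draw: best is 24, kept {B, J}.
Then minimize cost: best is 119, kept {B, J}.
Then maximize accuracy: best is 99.8, kept {B}.

B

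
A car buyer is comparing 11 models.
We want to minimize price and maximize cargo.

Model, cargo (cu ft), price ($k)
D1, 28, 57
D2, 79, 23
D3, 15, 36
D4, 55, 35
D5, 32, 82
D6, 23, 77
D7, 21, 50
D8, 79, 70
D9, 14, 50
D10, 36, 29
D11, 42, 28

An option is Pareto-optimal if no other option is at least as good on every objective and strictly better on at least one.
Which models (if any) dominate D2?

D1: worse on cargo (28 vs 79).
D3: worse on cargo (15 vs 79).
D4: worse on cargo (55 vs 79).
D5: worse on cargo (32 vs 79).
D6: worse on cargo (23 vs 79).
D7: worse on cargo (21 vs 79).
D8: worse on price (70 vs 23).
D9: worse on cargo (14 vs 79).
D10: worse on cargo (36 vs 79).
D11: worse on cargo (42 vs 79).
No option dominates D2.

none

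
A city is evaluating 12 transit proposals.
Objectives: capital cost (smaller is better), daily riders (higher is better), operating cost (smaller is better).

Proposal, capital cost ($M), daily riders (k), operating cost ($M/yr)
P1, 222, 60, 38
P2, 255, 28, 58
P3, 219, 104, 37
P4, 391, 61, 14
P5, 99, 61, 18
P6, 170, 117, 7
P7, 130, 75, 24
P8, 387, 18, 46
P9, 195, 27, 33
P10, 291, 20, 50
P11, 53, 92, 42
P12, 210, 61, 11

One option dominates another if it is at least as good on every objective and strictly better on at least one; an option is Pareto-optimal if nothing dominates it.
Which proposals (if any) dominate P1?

P3, P5, P6, P7, P12

P3: capital cost 219≤222, daily riders 104≥60, operating cost 37≤38 — dominates P1.
P5: capital cost 99≤222, daily riders 61≥60, operating cost 18≤38 — dominates P1.
P6: capital cost 170≤222, daily riders 117≥60, operating cost 7≤38 — dominates P1.
P7: capital cost 130≤222, daily riders 75≥60, operating cost 24≤38 — dominates P1.
P12: capital cost 210≤222, daily riders 61≥60, operating cost 11≤38 — dominates P1.
Others (P2, P4, P8, P9, P10, P11) are each worse than P1 on at least one objective.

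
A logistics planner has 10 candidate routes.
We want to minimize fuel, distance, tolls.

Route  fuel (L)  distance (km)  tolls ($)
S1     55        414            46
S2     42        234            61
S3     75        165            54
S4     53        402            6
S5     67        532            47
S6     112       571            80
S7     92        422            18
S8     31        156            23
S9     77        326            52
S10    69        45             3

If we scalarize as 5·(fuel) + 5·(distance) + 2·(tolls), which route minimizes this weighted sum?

S10

S1: 5·55 + 5·414 + 2·46 = 2437
S2: 5·42 + 5·234 + 2·61 = 1502
S3: 5·75 + 5·165 + 2·54 = 1308
S4: 5·53 + 5·402 + 2·6 = 2287
S5: 5·67 + 5·532 + 2·47 = 3089
S6: 5·112 + 5·571 + 2·80 = 3575
S7: 5·92 + 5·422 + 2·18 = 2606
S8: 5·31 + 5·156 + 2·23 = 981
S9: 5·77 + 5·326 + 2·52 = 2119
S10: 5·69 + 5·45 + 2·3 = 576
Lowest: S10 at 576.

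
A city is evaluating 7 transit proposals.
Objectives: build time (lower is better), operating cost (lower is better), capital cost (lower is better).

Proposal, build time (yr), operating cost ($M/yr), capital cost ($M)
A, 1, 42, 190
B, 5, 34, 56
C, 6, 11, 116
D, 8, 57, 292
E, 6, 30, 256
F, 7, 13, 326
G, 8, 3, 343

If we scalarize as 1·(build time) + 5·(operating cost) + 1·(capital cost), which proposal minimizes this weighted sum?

A: 1·1 + 5·42 + 1·190 = 401
B: 1·5 + 5·34 + 1·56 = 231
C: 1·6 + 5·11 + 1·116 = 177
D: 1·8 + 5·57 + 1·292 = 585
E: 1·6 + 5·30 + 1·256 = 412
F: 1·7 + 5·13 + 1·326 = 398
G: 1·8 + 5·3 + 1·343 = 366
Lowest: C at 177.

C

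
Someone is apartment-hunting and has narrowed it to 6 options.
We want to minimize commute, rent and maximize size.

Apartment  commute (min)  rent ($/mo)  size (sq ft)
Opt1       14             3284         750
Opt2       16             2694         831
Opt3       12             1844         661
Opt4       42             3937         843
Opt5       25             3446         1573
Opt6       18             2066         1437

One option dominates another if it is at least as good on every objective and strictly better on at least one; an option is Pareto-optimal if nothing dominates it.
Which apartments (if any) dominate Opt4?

Opt5, Opt6

Opt5: commute 25≤42, rent 3446≤3937, size 1573≥843 — dominates Opt4.
Opt6: commute 18≤42, rent 2066≤3937, size 1437≥843 — dominates Opt4.
Others (Opt1, Opt2, Opt3) are each worse than Opt4 on at least one objective.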